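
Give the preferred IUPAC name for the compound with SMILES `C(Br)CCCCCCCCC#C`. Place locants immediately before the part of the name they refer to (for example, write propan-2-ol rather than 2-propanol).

The longest chain bearing the multiple bond is 11 carbons long (undecane).
The chain contains a C≡C triple bond, so the unsaturation ending is -yne.
The numbering direction is chosen so that numbering from this end puts the triple bond at C-1 rather than C-10.
That gives the triple bond between C-1 and C-2; a bromo group at C-11.
The name is 11-bromoundec-1-yne.

11-bromoundec-1-yne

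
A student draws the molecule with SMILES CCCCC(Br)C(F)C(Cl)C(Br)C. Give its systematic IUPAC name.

The longest continuous carbon chain has 9 atoms, so the parent hydride is nonane.
The numbering direction is chosen so that the substituent locant set {2,3,4,5} is lower than {5,6,7,8} at the first point of difference.
With this numbering: bromo groups at C-2 and C-5; a chloro group at C-3; a fluoro group at C-4.
Substituent prefixes are cited in alphabetical order (multiplying prefixes like di-/tri- are ignored for ordering).
Assembling the pieces gives 2,5-dibromo-3-chloro-4-fluorononane.

2,5-dibromo-3-chloro-4-fluorononane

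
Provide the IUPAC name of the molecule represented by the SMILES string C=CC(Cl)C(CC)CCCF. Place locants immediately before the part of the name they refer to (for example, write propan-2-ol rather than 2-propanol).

Counting along the main chain through the multiple bond gives 7 carbons: the parent is heptane.
There is one C=C double bond, indicated by the ending -ene.
The numbering direction is chosen so that numbering from this end puts the double bond at C-1 rather than C-6.
With this numbering: the double bond between C-1 and C-2; a chloro group at C-3; an ethyl group at C-4; a fluoro group at C-7.
Substituent prefixes are cited in alphabetical order (multiplying prefixes like di-/tri- are ignored for ordering).
Assembling the pieces gives 3-chloro-4-ethyl-7-fluorohept-1-ene.

3-chloro-4-ethyl-7-fluorohept-1-ene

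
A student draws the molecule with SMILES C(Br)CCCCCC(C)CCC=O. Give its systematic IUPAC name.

10-bromo-4-methyldecanal

Counting along the main chain through the –CHO group gives 10 carbons: the parent is decane.
An aldehyde (terminal –CHO) is the principal characteristic group, giving the suffix -al.
The numbering direction is chosen so that the aldehyde carbon is C-1 by definition.
This places a bromo group at C-10; a methyl group at C-4.
The substituents are ordered alphabetically, ignoring any di-/tri- multipliers.
The name is 10-bromo-4-methyldecanal.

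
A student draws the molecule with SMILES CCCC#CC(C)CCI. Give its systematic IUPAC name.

Counting along the main chain through the multiple bond gives 8 carbons: the parent is octane.
There is one C≡C triple bond, indicated by the ending -yne.
Number the chain so that the substituent locant set {1,3} is lower than {6,8} at the first point of difference.
With this numbering: the triple bond between C-4 and C-5; an iodo group at C-1; a methyl group at C-3.
Prefixes are listed alphabetically: iodo, methyl.
Assembling the pieces gives 1-iodo-3-methyloct-4-yne.

1-iodo-3-methyloct-4-yne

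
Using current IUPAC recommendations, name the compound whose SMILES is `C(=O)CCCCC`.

The longest chain bearing the –CHO group is 6 carbons long (hexane).
An aldehyde (terminal –CHO) is the principal characteristic group, giving the suffix -al.
Choose the numbering such that the aldehyde carbon is C-1 by definition.
Assembling the pieces gives hexanal.

hexanal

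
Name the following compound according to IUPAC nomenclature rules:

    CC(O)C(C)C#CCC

3-methylhept-4-yn-2-ol

The longest chain bearing the –OH group and the multiple bond is 7 carbons long (heptane).
An alcohol (–OH) is the principal characteristic group, giving the suffix -ol.
There is one C≡C triple bond, indicated by the ending -yne.
The numbering direction is chosen so that numbering from this end puts the hydroxyl group at C-2 rather than C-6.
With this numbering: the hydroxyl at C-2; the triple bond between C-4 and C-5; a methyl group at C-3.
Putting it together: 3-methylhept-4-yn-2-ol.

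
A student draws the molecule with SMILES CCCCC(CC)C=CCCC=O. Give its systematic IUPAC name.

6-ethyldec-4-enal

The longest carbon chain that includes the –CHO group and the multiple bond has 10 carbons, so the parent hydride is decane.
An aldehyde (terminal –CHO) is the principal characteristic group, giving the suffix -al.
There is one C=C double bond, indicated by the ending -ene.
The numbering direction is chosen so that the aldehyde carbon is C-1 by definition.
This places the double bond between C-4 and C-5; an ethyl group at C-6.
Assembling the pieces gives 6-ethyldec-4-enal.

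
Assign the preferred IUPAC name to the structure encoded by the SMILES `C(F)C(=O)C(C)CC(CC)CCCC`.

5-ethyl-1-fluoro-3-methylnonan-2-one

The longest carbon chain that includes the carbonyl has 9 carbons, so the parent hydride is nonane.
The principal characteristic group is a ketone (C=O on an internal carbon), named with the suffix -one.
The numbering direction is chosen so that numbering from this end puts the carbonyl group at C-2 rather than C-8.
With this numbering: the carbonyl at C-2; an ethyl group at C-5; a fluoro group at C-1; a methyl group at C-3.
Substituent prefixes are cited in alphabetical order (multiplying prefixes like di-/tri- are ignored for ordering).
Putting it together: 5-ethyl-1-fluoro-3-methylnonan-2-one.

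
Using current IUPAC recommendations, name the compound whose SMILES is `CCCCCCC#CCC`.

The longest chain bearing the multiple bond is 10 carbons long (decane).
A C≡C triple bond in the chain gives the infix -yne-.
The numbering direction is chosen so that numbering from this end puts the triple bond at C-3 rather than C-7.
That gives the triple bond between C-3 and C-4.
Assembling the pieces gives dec-3-yne.

dec-3-yne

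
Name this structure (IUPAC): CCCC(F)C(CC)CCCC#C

Counting along the main chain through the multiple bond gives 10 carbons: the parent is decane.
There is one C≡C triple bond, indicated by the ending -yne.
The numbering direction is chosen so that numbering from this end puts the triple bond at C-1 rather than C-9.
That gives the triple bond between C-1 and C-2; an ethyl group at C-6; a fluoro group at C-7.
Prefixes are listed alphabetically: ethyl, fluoro.
Putting it together: 6-ethyl-7-fluorodec-1-yne.

6-ethyl-7-fluorodec-1-yne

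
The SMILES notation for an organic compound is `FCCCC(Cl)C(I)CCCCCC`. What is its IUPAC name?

4-chloro-1-fluoro-5-iodoundecane

The longest continuous carbon chain has 11 atoms, so the parent hydride is undecane.
Number the chain so that the substituent locant set {1,4,5} is lower than {7,8,11} at the first point of difference.
With this numbering: a chloro group at C-4; a fluoro group at C-1; an iodo group at C-5.
Prefixes are listed alphabetically: chloro, fluoro, iodo.
The name is 4-chloro-1-fluoro-5-iodoundecane.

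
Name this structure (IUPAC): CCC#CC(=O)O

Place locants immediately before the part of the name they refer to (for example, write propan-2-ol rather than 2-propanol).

pent-2-ynoic acid

The longest carbon chain that includes the –COOH group and the multiple bond has 5 carbons, so the parent hydride is pentane.
A carboxylic acid (terminal –COOH) is the principal characteristic group, giving the suffix -oic acid.
There is one C≡C triple bond, indicated by the ending -yne.
Number the chain so that the carboxylic acid carbon is C-1 by definition.
That gives the triple bond between C-2 and C-3.
Assembling the pieces gives pent-2-ynoic acid.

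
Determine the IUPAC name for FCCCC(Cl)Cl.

1,1-dichloro-4-fluorobutane

The longest continuous carbon chain has 4 atoms, so the parent hydride is butane.
Choose the numbering such that the substituent locant set {1,1,4} is lower than {1,4,4} at the first point of difference.
That gives two chloro groups at C-1; a fluoro group at C-4.
Substituent prefixes are cited in alphabetical order (multiplying prefixes like di-/tri- are ignored for ordering).
Assembling the pieces gives 1,1-dichloro-4-fluorobutane.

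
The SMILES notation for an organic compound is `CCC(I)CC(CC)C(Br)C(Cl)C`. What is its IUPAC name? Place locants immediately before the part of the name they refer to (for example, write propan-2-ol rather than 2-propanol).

3-bromo-2-chloro-4-ethyl-6-iodooctane

The parent chain contains 8 carbons (octane).
The numbering direction is chosen so that the substituent locant set {2,3,4,6} is lower than {3,5,6,7} at the first point of difference.
With this numbering: a bromo group at C-3; a chloro group at C-2; an ethyl group at C-4; an iodo group at C-6.
The substituents are ordered alphabetically, ignoring any di-/tri- multipliers.
Putting it together: 3-bromo-2-chloro-4-ethyl-6-iodooctane.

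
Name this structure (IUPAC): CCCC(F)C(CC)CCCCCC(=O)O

7-ethyl-8-fluoroundecanoic acid

The longest carbon chain that includes the –COOH group has 11 carbons, so the parent hydride is undecane.
The highest-priority functional group is a carboxylic acid (terminal –COOH), so the name ends in -oic acid.
Choose the numbering such that the carboxylic acid carbon is C-1 by definition.
With this numbering: an ethyl group at C-7; a fluoro group at C-8.
Prefixes are listed alphabetically: ethyl, fluoro.
Putting it together: 7-ethyl-8-fluoroundecanoic acid.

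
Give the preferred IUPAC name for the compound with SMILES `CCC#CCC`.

hex-3-yne

The longest carbon chain that includes the multiple bond has 6 carbons, so the parent hydride is hexane.
The chain contains a C≡C triple bond, so the unsaturation ending is -yne.
Numbering from either end gives identical locants here.
That gives the triple bond between C-3 and C-4.
Putting it together: hex-3-yne.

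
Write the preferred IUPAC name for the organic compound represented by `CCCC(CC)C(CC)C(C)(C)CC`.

The longest carbon chain is 8 atoms: the parent is octane.
Number the chain so that the substituent locant set {3,3,4,5} is lower than {4,5,6,6} at the first point of difference.
This places ethyl groups at C-4 and C-5; two methyl groups at C-3.
Substituent prefixes are cited in alphabetical order (multiplying prefixes like di-/tri- are ignored for ordering).
Putting it together: 4,5-diethyl-3,3-dimethyloctane.

4,5-diethyl-3,3-dimethyloctane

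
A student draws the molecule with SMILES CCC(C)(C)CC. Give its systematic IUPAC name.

The longest carbon chain is 5 atoms: the parent is pentane.
Numbering from either end gives identical locants here.
With this numbering: two methyl groups at C-3.
The name is 3,3-dimethylpentane.

3,3-dimethylpentane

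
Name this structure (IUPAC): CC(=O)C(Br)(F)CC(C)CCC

3-bromo-3-fluoro-5-methyloctan-2-one

The longest carbon chain that includes the carbonyl has 8 carbons, so the parent hydride is octane.
The highest-priority functional group is a ketone (C=O on an internal carbon), so the name ends in -one.
Choose the numbering such that numbering from this end puts the carbonyl group at C-2 rather than C-7.
This places the carbonyl at C-2; a bromo group at C-3; a fluoro group at C-3; a methyl group at C-5.
The substituents are ordered alphabetically, ignoring any di-/tri- multipliers.
Putting it together: 3-bromo-3-fluoro-5-methyloctan-2-one.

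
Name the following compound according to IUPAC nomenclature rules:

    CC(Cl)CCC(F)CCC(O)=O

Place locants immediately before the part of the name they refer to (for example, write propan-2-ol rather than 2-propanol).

7-chloro-4-fluorooctanoic acid

The longest carbon chain that includes the –COOH group has 8 carbons, so the parent hydride is octane.
A carboxylic acid (terminal –COOH) is the principal characteristic group, giving the suffix -oic acid.
Choose the numbering such that the carboxylic acid carbon is C-1 by definition.
This places a chloro group at C-7; a fluoro group at C-4.
Prefixes are listed alphabetically: chloro, fluoro.
The name is 7-chloro-4-fluorooctanoic acid.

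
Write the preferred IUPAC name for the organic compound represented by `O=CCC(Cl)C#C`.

3-chloropent-4-ynal

The longest carbon chain that includes the –CHO group and the multiple bond has 5 carbons, so the parent hydride is pentane.
The highest-priority functional group is an aldehyde (terminal –CHO), so the name ends in -al.
There is one C≡C triple bond, indicated by the ending -yne.
Number the chain so that the aldehyde carbon is C-1 by definition.
That gives the triple bond between C-4 and C-5; a chloro group at C-3.
The name is 3-chloropent-4-ynal.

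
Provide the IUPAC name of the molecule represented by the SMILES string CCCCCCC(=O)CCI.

Counting along the main chain through the carbonyl gives 9 carbons: the parent is nonane.
A ketone (C=O on an internal carbon) is the principal characteristic group, giving the suffix -one.
Number the chain so that numbering from this end puts the carbonyl group at C-3 rather than C-7.
This places the carbonyl at C-3; an iodo group at C-1.
Putting it together: 1-iodononan-3-one.

1-iodononan-3-one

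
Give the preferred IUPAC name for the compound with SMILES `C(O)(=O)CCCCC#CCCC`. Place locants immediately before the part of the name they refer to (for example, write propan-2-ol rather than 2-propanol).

dec-6-ynoic acid

Counting along the main chain through the –COOH group and the multiple bond gives 10 carbons: the parent is decane.
A carboxylic acid (terminal –COOH) is the principal characteristic group, giving the suffix -oic acid.
The chain contains a C≡C triple bond, so the unsaturation ending is -yne.
Choose the numbering such that the carboxylic acid carbon is C-1 by definition.
This places the triple bond between C-6 and C-7.
Assembling the pieces gives dec-6-ynoic acid.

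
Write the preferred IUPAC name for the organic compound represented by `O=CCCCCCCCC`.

nonanal

Counting along the main chain through the –CHO group gives 9 carbons: the parent is nonane.
The highest-priority functional group is an aldehyde (terminal –CHO), so the name ends in -al.
The numbering direction is chosen so that the aldehyde carbon is C-1 by definition.
Putting it together: nonanal.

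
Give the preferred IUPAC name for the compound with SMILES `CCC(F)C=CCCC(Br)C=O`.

2-bromo-7-fluoronon-5-enal

Counting along the main chain through the –CHO group and the multiple bond gives 9 carbons: the parent is nonane.
The highest-priority functional group is an aldehyde (terminal –CHO), so the name ends in -al.
A C=C double bond in the chain gives the infix -ene-.
Number the chain so that the aldehyde carbon is C-1 by definition.
That gives the double bond between C-5 and C-6; a bromo group at C-2; a fluoro group at C-7.
Prefixes are listed alphabetically: bromo, fluoro.
Putting it together: 2-bromo-7-fluoronon-5-enal.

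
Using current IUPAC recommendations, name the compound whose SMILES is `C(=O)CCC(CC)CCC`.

The longest carbon chain that includes the –CHO group has 7 carbons, so the parent hydride is heptane.
The principal characteristic group is an aldehyde (terminal –CHO), named with the suffix -al.
Choose the numbering such that the aldehyde carbon is C-1 by definition.
That gives an ethyl group at C-4.
The name is 4-ethylheptanal.

4-ethylheptanal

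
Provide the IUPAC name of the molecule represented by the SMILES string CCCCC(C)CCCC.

The longest carbon chain is 9 atoms: the parent is nonane.
The molecule is symmetric, so either numbering direction gives the same locants.
With this numbering: a methyl group at C-5.
The name is 5-methylnonane.

5-methylnonane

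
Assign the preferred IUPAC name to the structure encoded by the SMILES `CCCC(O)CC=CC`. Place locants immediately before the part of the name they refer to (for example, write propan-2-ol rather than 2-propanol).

The longest carbon chain that includes the –OH group and the multiple bond has 8 carbons, so the parent hydride is octane.
The highest-priority functional group is an alcohol (–OH), so the name ends in -ol.
The chain contains a C=C double bond, so the unsaturation ending is -ene.
The numbering direction is chosen so that numbering from this end puts the hydroxyl group at C-4 rather than C-5.
With this numbering: the hydroxyl at C-4; the double bond between C-6 and C-7.
The name is oct-6-en-4-ol.

oct-6-en-4-ol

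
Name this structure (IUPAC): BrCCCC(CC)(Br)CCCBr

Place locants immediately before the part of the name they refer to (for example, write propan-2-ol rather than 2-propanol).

The parent chain contains 7 carbons (heptane).
Numbering from either end gives identical locants here.
This places bromo groups at C-1 and C-4 and C-7; an ethyl group at C-4.
The substituents are ordered alphabetically, ignoring any di-/tri- multipliers.
The name is 1,4,7-tribromo-4-ethylheptane.

1,4,7-tribromo-4-ethylheptane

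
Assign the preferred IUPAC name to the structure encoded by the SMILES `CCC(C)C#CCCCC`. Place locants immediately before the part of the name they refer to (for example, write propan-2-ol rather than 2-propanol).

3-methylnon-4-yne

The longest chain bearing the multiple bond is 9 carbons long (nonane).
A C≡C triple bond in the chain gives the infix -yne-.
Number the chain so that numbering from this end puts the triple bond at C-4 rather than C-5.
With this numbering: the triple bond between C-4 and C-5; a methyl group at C-3.
The name is 3-methylnon-4-yne.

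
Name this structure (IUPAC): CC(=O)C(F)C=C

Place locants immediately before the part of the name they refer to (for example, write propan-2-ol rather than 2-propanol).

3-fluoropent-4-en-2-one

Counting along the main chain through the carbonyl and the multiple bond gives 5 carbons: the parent is pentane.
A ketone (C=O on an internal carbon) is the principal characteristic group, giving the suffix -one.
The chain contains a C=C double bond, so the unsaturation ending is -ene.
The numbering direction is chosen so that numbering from this end puts the carbonyl group at C-2 rather than C-4.
That gives the carbonyl at C-2; the double bond between C-4 and C-5; a fluoro group at C-3.
Putting it together: 3-fluoropent-4-en-2-one.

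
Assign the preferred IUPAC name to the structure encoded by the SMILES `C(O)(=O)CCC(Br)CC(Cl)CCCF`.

Counting along the main chain through the –COOH group gives 9 carbons: the parent is nonane.
The principal characteristic group is a carboxylic acid (terminal –COOH), named with the suffix -oic acid.
Number the chain so that the carboxylic acid carbon is C-1 by definition.
With this numbering: a bromo group at C-4; a chloro group at C-6; a fluoro group at C-9.
Substituent prefixes are cited in alphabetical order (multiplying prefixes like di-/tri- are ignored for ordering).
Putting it together: 4-bromo-6-chloro-9-fluorononanoic acid.

4-bromo-6-chloro-9-fluorononanoic acid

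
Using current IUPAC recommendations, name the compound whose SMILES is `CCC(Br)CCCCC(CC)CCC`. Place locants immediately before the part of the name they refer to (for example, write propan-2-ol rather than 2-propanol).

3-bromo-8-ethylundecane

The parent chain contains 11 carbons (undecane).
Choose the numbering such that the substituent locant set {3,8} is lower than {4,9} at the first point of difference.
This places a bromo group at C-3; an ethyl group at C-8.
The substituents are ordered alphabetically, ignoring any di-/tri- multipliers.
Putting it together: 3-bromo-8-ethylundecane.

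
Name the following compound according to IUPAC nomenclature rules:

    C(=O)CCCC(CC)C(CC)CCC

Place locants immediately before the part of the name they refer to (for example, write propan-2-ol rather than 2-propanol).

5,6-diethylnonanal

Counting along the main chain through the –CHO group gives 9 carbons: the parent is nonane.
The highest-priority functional group is an aldehyde (terminal –CHO), so the name ends in -al.
The numbering direction is chosen so that the aldehyde carbon is C-1 by definition.
That gives ethyl groups at C-5 and C-6.
Putting it together: 5,6-diethylnonanal.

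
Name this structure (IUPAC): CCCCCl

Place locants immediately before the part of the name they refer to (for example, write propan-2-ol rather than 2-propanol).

The longest continuous carbon chain has 4 atoms, so the parent hydride is butane.
The numbering direction is chosen so that the substituent locant set {1} is lower than {4} at the first point of difference.
That gives a chloro group at C-1.
Putting it together: 1-chlorobutane.

1-chlorobutane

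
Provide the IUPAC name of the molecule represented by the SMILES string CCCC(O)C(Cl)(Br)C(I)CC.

Counting along the main chain through the –OH group gives 8 carbons: the parent is octane.
The principal characteristic group is an alcohol (–OH), named with the suffix -ol.
Choose the numbering such that numbering from this end puts the hydroxyl group at C-4 rather than C-5.
With this numbering: the hydroxyl at C-4; a bromo group at C-5; a chloro group at C-5; an iodo group at C-6.
Prefixes are listed alphabetically: bromo, chloro, iodo.
Assembling the pieces gives 5-bromo-5-chloro-6-iodooctan-4-ol.

5-bromo-5-chloro-6-iodooctan-4-ol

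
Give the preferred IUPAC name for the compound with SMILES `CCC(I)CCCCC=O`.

6-iodooctanal

The longest chain bearing the –CHO group is 8 carbons long (octane).
The highest-priority functional group is an aldehyde (terminal –CHO), so the name ends in -al.
Choose the numbering such that the aldehyde carbon is C-1 by definition.
This places an iodo group at C-6.
Assembling the pieces gives 6-iodooctanal.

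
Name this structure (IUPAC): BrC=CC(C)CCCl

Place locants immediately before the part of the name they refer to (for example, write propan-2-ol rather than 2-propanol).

1-bromo-5-chloro-3-methylpent-1-ene

Counting along the main chain through the multiple bond gives 5 carbons: the parent is pentane.
There is one C=C double bond, indicated by the ending -ene.
Number the chain so that numbering from this end puts the double bond at C-1 rather than C-4.
With this numbering: the double bond between C-1 and C-2; a bromo group at C-1; a chloro group at C-5; a methyl group at C-3.
Prefixes are listed alphabetically: bromo, chloro, methyl.
Assembling the pieces gives 1-bromo-5-chloro-3-methylpent-1-ene.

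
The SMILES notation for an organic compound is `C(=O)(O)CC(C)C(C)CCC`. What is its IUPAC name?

The longest carbon chain that includes the –COOH group has 7 carbons, so the parent hydride is heptane.
The principal characteristic group is a carboxylic acid (terminal –COOH), named with the suffix -oic acid.
Choose the numbering such that the carboxylic acid carbon is C-1 by definition.
That gives methyl groups at C-3 and C-4.
The name is 3,4-dimethylheptanoic acid.

3,4-dimethylheptanoic acid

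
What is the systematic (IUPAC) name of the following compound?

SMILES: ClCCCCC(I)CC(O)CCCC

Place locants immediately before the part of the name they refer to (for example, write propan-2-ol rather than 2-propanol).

The longest carbon chain that includes the –OH group has 11 carbons, so the parent hydride is undecane.
The principal characteristic group is an alcohol (–OH), named with the suffix -ol.
Number the chain so that numbering from this end puts the hydroxyl group at C-5 rather than C-7.
That gives the hydroxyl at C-5; a chloro group at C-11; an iodo group at C-7.
Prefixes are listed alphabetically: chloro, iodo.
Assembling the pieces gives 11-chloro-7-iodoundecan-5-ol.

11-chloro-7-iodoundecan-5-ol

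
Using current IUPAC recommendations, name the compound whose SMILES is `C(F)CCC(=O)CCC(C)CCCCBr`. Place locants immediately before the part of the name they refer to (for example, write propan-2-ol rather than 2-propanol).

11-bromo-1-fluoro-7-methylundecan-4-one

Counting along the main chain through the carbonyl gives 11 carbons: the parent is undecane.
A ketone (C=O on an internal carbon) is the principal characteristic group, giving the suffix -one.
Number the chain so that numbering from this end puts the carbonyl group at C-4 rather than C-8.
That gives the carbonyl at C-4; a bromo group at C-11; a fluoro group at C-1; a methyl group at C-7.
The substituents are ordered alphabetically, ignoring any di-/tri- multipliers.
The name is 11-bromo-1-fluoro-7-methylundecan-4-one.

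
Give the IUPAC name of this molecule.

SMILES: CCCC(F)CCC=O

Counting along the main chain through the –CHO group gives 7 carbons: the parent is heptane.
The principal characteristic group is an aldehyde (terminal –CHO), named with the suffix -al.
The numbering direction is chosen so that the aldehyde carbon is C-1 by definition.
With this numbering: a fluoro group at C-4.
Putting it together: 4-fluoroheptanal.

4-fluoroheptanal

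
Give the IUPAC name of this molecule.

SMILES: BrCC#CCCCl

The longest carbon chain that includes the multiple bond has 5 carbons, so the parent hydride is pentane.
A C≡C triple bond in the chain gives the infix -yne-.
Choose the numbering such that numbering from this end puts the triple bond at C-2 rather than C-3.
With this numbering: the triple bond between C-2 and C-3; a bromo group at C-1; a chloro group at C-5.
Substituent prefixes are cited in alphabetical order (multiplying prefixes like di-/tri- are ignored for ordering).
Assembling the pieces gives 1-bromo-5-chloropent-2-yne.

1-bromo-5-chloropent-2-yne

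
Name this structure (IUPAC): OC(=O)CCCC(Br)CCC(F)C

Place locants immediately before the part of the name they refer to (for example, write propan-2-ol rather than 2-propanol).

5-bromo-8-fluorononanoic acid

The longest chain bearing the –COOH group is 9 carbons long (nonane).
The highest-priority functional group is a carboxylic acid (terminal –COOH), so the name ends in -oic acid.
Choose the numbering such that the carboxylic acid carbon is C-1 by definition.
That gives a bromo group at C-5; a fluoro group at C-8.
The substituents are ordered alphabetically, ignoring any di-/tri- multipliers.
Putting it together: 5-bromo-8-fluorononanoic acid.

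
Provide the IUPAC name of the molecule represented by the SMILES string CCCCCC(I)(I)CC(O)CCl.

1-chloro-4,4-diiodononan-2-ol

The longest chain bearing the –OH group is 9 carbons long (nonane).
The principal characteristic group is an alcohol (–OH), named with the suffix -ol.
Number the chain so that numbering from this end puts the hydroxyl group at C-2 rather than C-8.
That gives the hydroxyl at C-2; a chloro group at C-1; two iodo groups at C-4.
Prefixes are listed alphabetically: chloro, iodo.
Assembling the pieces gives 1-chloro-4,4-diiodononan-2-ol.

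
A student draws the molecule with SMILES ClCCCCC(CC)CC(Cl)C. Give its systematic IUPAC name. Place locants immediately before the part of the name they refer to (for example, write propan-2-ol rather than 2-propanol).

The longest continuous carbon chain has 8 atoms, so the parent hydride is octane.
Number the chain so that the substituent locant set {1,5,7} is lower than {2,4,8} at the first point of difference.
That gives chloro groups at C-1 and C-7; an ethyl group at C-5.
Substituent prefixes are cited in alphabetical order (multiplying prefixes like di-/tri- are ignored for ordering).
Putting it together: 1,7-dichloro-5-ethyloctane.

1,7-dichloro-5-ethyloctane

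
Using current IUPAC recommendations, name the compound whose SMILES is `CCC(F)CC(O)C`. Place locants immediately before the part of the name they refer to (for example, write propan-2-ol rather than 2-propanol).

Counting along the main chain through the –OH group gives 6 carbons: the parent is hexane.
The principal characteristic group is an alcohol (–OH), named with the suffix -ol.
Choose the numbering such that numbering from this end puts the hydroxyl group at C-2 rather than C-5.
That gives the hydroxyl at C-2; a fluoro group at C-4.
Assembling the pieces gives 4-fluorohexan-2-ol.

4-fluorohexan-2-ol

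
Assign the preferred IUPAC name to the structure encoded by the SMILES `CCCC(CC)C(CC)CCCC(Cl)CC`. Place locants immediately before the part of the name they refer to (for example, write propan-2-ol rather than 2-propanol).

The parent chain contains 11 carbons (undecane).
The numbering direction is chosen so that the substituent locant set {3,7,8} is lower than {4,5,9} at the first point of difference.
With this numbering: a chloro group at C-3; ethyl groups at C-7 and C-8.
Prefixes are listed alphabetically: chloro, ethyl.
Assembling the pieces gives 3-chloro-7,8-diethylundecane.

3-chloro-7,8-diethylundecane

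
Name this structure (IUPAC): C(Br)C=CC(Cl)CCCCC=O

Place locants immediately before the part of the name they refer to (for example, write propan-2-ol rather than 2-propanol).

Counting along the main chain through the –CHO group and the multiple bond gives 9 carbons: the parent is nonane.
The highest-priority functional group is an aldehyde (terminal –CHO), so the name ends in -al.
There is one C=C double bond, indicated by the ending -ene.
Number the chain so that the aldehyde carbon is C-1 by definition.
This places the double bond between C-7 and C-8; a bromo group at C-9; a chloro group at C-6.
Substituent prefixes are cited in alphabetical order (multiplying prefixes like di-/tri- are ignored for ordering).
Assembling the pieces gives 9-bromo-6-chloronon-7-enal.

9-bromo-6-chloronon-7-enal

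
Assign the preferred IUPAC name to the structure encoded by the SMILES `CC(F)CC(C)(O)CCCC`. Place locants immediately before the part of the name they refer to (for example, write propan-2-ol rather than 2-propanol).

2-fluoro-4-methyloctan-4-ol

The longest chain bearing the –OH group is 8 carbons long (octane).
An alcohol (–OH) is the principal characteristic group, giving the suffix -ol.
Choose the numbering such that numbering from this end puts the hydroxyl group at C-4 rather than C-5.
This places the hydroxyl at C-4; a fluoro group at C-2; a methyl group at C-4.
Substituent prefixes are cited in alphabetical order (multiplying prefixes like di-/tri- are ignored for ordering).
Putting it together: 2-fluoro-4-methyloctan-4-ol.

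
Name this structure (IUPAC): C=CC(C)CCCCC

The longest carbon chain that includes the multiple bond has 8 carbons, so the parent hydride is octane.
There is one C=C double bond, indicated by the ending -ene.
Choose the numbering such that numbering from this end puts the double bond at C-1 rather than C-7.
With this numbering: the double bond between C-1 and C-2; a methyl group at C-3.
Assembling the pieces gives 3-methyloct-1-ene.

3-methyloct-1-ene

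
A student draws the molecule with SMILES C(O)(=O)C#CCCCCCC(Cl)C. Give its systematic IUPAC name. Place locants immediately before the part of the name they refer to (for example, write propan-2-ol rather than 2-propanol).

9-chlorodec-2-ynoic acid

The longest carbon chain that includes the –COOH group and the multiple bond has 10 carbons, so the parent hydride is decane.
A carboxylic acid (terminal –COOH) is the principal characteristic group, giving the suffix -oic acid.
A C≡C triple bond in the chain gives the infix -yne-.
Number the chain so that the carboxylic acid carbon is C-1 by definition.
With this numbering: the triple bond between C-2 and C-3; a chloro group at C-9.
Putting it together: 9-chlorodec-2-ynoic acid.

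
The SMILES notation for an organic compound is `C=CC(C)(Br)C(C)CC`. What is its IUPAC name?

3-bromo-3,4-dimethylhex-1-ene

Counting along the main chain through the multiple bond gives 6 carbons: the parent is hexane.
A C=C double bond in the chain gives the infix -ene-.
The numbering direction is chosen so that numbering from this end puts the double bond at C-1 rather than C-5.
This places the double bond between C-1 and C-2; a bromo group at C-3; methyl groups at C-3 and C-4.
Prefixes are listed alphabetically: bromo, methyl.
The name is 3-bromo-3,4-dimethylhex-1-ene.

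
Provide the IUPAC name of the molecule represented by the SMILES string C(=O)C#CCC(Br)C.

Counting along the main chain through the –CHO group and the multiple bond gives 6 carbons: the parent is hexane.
The highest-priority functional group is an aldehyde (terminal –CHO), so the name ends in -al.
There is one C≡C triple bond, indicated by the ending -yne.
Number the chain so that the aldehyde carbon is C-1 by definition.
With this numbering: the triple bond between C-2 and C-3; a bromo group at C-5.
Putting it together: 5-bromohex-2-ynal.

5-bromohex-2-ynal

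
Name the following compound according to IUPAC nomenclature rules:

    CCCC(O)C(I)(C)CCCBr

The longest carbon chain that includes the –OH group has 8 carbons, so the parent hydride is octane.
The highest-priority functional group is an alcohol (–OH), so the name ends in -ol.
The numbering direction is chosen so that numbering from this end puts the hydroxyl group at C-4 rather than C-5.
With this numbering: the hydroxyl at C-4; a bromo group at C-8; an iodo group at C-5; a methyl group at C-5.
The substituents are ordered alphabetically, ignoring any di-/tri- multipliers.
The name is 8-bromo-5-iodo-5-methyloctan-4-ol.

8-bromo-5-iodo-5-methyloctan-4-ol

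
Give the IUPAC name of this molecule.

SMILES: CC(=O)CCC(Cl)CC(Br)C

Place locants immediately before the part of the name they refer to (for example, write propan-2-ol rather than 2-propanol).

7-bromo-5-chlorooctan-2-one

Counting along the main chain through the carbonyl gives 8 carbons: the parent is octane.
The principal characteristic group is a ketone (C=O on an internal carbon), named with the suffix -one.
The numbering direction is chosen so that numbering from this end puts the carbonyl group at C-2 rather than C-7.
This places the carbonyl at C-2; a bromo group at C-7; a chloro group at C-5.
Substituent prefixes are cited in alphabetical order (multiplying prefixes like di-/tri- are ignored for ordering).
The name is 7-bromo-5-chlorooctan-2-one.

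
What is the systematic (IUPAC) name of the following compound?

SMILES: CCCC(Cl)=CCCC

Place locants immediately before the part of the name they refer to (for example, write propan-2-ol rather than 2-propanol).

4-chlorooct-4-ene

Counting along the main chain through the multiple bond gives 8 carbons: the parent is octane.
The chain contains a C=C double bond, so the unsaturation ending is -ene.
The numbering direction is chosen so that the substituent locant set {4} is lower than {5} at the first point of difference.
This places the double bond between C-4 and C-5; a chloro group at C-4.
The name is 4-chlorooct-4-ene.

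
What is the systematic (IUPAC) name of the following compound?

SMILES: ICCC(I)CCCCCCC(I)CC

1,3,10-triiodododecane

The longest continuous carbon chain has 12 atoms, so the parent hydride is dodecane.
Choose the numbering such that the substituent locant set {1,3,10} is lower than {3,10,12} at the first point of difference.
This places iodo groups at C-1 and C-3 and C-10.
The name is 1,3,10-triiodododecane.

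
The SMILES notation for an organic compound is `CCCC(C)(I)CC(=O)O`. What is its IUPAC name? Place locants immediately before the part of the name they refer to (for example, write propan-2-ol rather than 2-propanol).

The longest chain bearing the –COOH group is 6 carbons long (hexane).
The principal characteristic group is a carboxylic acid (terminal –COOH), named with the suffix -oic acid.
The numbering direction is chosen so that the carboxylic acid carbon is C-1 by definition.
With this numbering: an iodo group at C-3; a methyl group at C-3.
The substituents are ordered alphabetically, ignoring any di-/tri- multipliers.
Assembling the pieces gives 3-iodo-3-methylhexanoic acid.

3-iodo-3-methylhexanoic acid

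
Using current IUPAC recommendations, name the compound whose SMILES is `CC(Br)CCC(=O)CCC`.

7-bromooctan-4-one

The longest carbon chain that includes the carbonyl has 8 carbons, so the parent hydride is octane.
A ketone (C=O on an internal carbon) is the principal characteristic group, giving the suffix -one.
Number the chain so that numbering from this end puts the carbonyl group at C-4 rather than C-5.
This places the carbonyl at C-4; a bromo group at C-7.
Putting it together: 7-bromooctan-4-one.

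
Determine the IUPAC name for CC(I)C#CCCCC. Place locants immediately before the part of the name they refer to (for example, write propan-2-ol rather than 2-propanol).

Counting along the main chain through the multiple bond gives 8 carbons: the parent is octane.
The chain contains a C≡C triple bond, so the unsaturation ending is -yne.
Choose the numbering such that numbering from this end puts the triple bond at C-3 rather than C-5.
This places the triple bond between C-3 and C-4; an iodo group at C-2.
Assembling the pieces gives 2-iodooct-3-yne.

2-iodooct-3-yne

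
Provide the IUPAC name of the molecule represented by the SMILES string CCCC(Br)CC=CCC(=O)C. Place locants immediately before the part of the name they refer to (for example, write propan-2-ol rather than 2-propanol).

Counting along the main chain through the carbonyl and the multiple bond gives 10 carbons: the parent is decane.
The principal characteristic group is a ketone (C=O on an internal carbon), named with the suffix -one.
There is one C=C double bond, indicated by the ending -ene.
The numbering direction is chosen so that numbering from this end puts the carbonyl group at C-2 rather than C-9.
With this numbering: the carbonyl at C-2; the double bond between C-4 and C-5; a bromo group at C-7.
Assembling the pieces gives 7-bromodec-4-en-2-one.

7-bromodec-4-en-2-one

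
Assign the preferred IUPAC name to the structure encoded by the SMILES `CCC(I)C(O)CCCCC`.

The longest carbon chain that includes the –OH group has 9 carbons, so the parent hydride is nonane.
An alcohol (–OH) is the principal characteristic group, giving the suffix -ol.
Choose the numbering such that numbering from this end puts the hydroxyl group at C-4 rather than C-6.
This places the hydroxyl at C-4; an iodo group at C-3.
Assembling the pieces gives 3-iodononan-4-ol.

3-iodononan-4-ol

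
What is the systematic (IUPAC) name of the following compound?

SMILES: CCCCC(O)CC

heptan-3-ol

The longest chain bearing the –OH group is 7 carbons long (heptane).
An alcohol (–OH) is the principal characteristic group, giving the suffix -ol.
The numbering direction is chosen so that numbering from this end puts the hydroxyl group at C-3 rather than C-5.
That gives the hydroxyl at C-3.
The name is heptan-3-ol.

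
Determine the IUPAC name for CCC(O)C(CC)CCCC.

4-ethyloctan-3-ol

Counting along the main chain through the –OH group gives 8 carbons: the parent is octane.
The highest-priority functional group is an alcohol (–OH), so the name ends in -ol.
Number the chain so that numbering from this end puts the hydroxyl group at C-3 rather than C-6.
With this numbering: the hydroxyl at C-3; an ethyl group at C-4.
The name is 4-ethyloctan-3-ol.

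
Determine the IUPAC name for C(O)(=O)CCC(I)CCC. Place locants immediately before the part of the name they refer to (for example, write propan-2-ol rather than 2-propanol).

The longest carbon chain that includes the –COOH group has 7 carbons, so the parent hydride is heptane.
The highest-priority functional group is a carboxylic acid (terminal –COOH), so the name ends in -oic acid.
The numbering direction is chosen so that the carboxylic acid carbon is C-1 by definition.
That gives an iodo group at C-4.
Putting it together: 4-iodoheptanoic acid.

4-iodoheptanoic acid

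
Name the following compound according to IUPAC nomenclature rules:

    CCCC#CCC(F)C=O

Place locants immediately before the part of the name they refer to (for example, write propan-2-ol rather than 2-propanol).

2-fluorooct-4-ynal

The longest chain bearing the –CHO group and the multiple bond is 8 carbons long (octane).
The principal characteristic group is an aldehyde (terminal –CHO), named with the suffix -al.
The chain contains a C≡C triple bond, so the unsaturation ending is -yne.
Choose the numbering such that the aldehyde carbon is C-1 by definition.
With this numbering: the triple bond between C-4 and C-5; a fluoro group at C-2.
The name is 2-fluorooct-4-ynal.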